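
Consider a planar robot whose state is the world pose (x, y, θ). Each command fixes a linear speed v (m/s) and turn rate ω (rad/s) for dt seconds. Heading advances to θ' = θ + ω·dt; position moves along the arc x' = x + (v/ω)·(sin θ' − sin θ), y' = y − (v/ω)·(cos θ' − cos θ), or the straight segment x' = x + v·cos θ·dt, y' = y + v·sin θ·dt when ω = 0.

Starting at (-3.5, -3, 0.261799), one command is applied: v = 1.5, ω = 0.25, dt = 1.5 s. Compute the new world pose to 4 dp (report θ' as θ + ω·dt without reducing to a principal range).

θ' = 0.2618 + 0.25·1.5 = 0.6368
R = v/ω = 1.5/0.25 = 6.0000
x' = -3.5 + 6.0000·(sin 0.6368 − sin 0.2618) = -1.4852
y' = -3 − 6.0000·(cos 0.6368 − cos 0.2618) = -2.0285

(-1.4852, -2.0285, 0.6368)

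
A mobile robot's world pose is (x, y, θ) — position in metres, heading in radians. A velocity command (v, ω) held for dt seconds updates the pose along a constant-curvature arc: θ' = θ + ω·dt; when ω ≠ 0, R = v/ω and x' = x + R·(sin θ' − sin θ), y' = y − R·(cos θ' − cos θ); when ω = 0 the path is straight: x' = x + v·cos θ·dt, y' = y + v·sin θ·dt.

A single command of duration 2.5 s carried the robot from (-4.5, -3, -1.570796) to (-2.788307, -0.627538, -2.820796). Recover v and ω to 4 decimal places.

v = -1.2500, ω = -0.5000

Δθ = -2.820796 − -1.570796 = -1.250000
ω = Δθ/dt = -1.250000/2.5 = -0.5000
R = −Δy/(cos θ' − cos θ) = 2.5000
v = R·ω = 2.5000·-0.5000 = -1.2500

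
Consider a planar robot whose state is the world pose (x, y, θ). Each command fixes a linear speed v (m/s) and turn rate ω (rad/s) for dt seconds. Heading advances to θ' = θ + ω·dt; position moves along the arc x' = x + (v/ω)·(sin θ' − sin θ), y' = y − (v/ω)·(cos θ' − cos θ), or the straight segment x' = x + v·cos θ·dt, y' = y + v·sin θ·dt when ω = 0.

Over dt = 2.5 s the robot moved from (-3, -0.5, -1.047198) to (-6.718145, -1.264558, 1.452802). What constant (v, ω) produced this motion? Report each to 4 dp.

Δθ = 1.452802 − -1.047198 = 2.500000
ω = Δθ/dt = 2.500000/2.5 = 1.0000
R = Δx/(sin θ' − sin θ) = -2.0000
v = R·ω = -2.0000·1.0000 = -2.0000

v = -2.0000, ω = 1.0000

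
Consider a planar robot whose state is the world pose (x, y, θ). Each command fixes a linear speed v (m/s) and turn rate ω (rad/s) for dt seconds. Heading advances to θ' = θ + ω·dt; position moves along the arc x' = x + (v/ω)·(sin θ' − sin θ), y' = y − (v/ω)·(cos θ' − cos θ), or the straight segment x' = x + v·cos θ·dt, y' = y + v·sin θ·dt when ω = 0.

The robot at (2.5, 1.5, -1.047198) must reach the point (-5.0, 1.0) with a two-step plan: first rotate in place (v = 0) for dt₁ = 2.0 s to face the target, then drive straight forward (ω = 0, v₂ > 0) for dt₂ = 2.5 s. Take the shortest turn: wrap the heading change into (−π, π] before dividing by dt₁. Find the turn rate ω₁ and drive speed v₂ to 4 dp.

ω₁ = -1.0139, v₂ = 3.0067

heading to target = atan2(1−1.5, -5−2.5) = -3.0750
Δθ = wrap(-3.0750 − -1.0472) = -2.0278; ω₁ = Δθ/dt₁ = -1.0139
distance = √((-5−2.5)² + (1−1.5)²) = 7.5166; v₂ = distance/dt₂ = 3.0067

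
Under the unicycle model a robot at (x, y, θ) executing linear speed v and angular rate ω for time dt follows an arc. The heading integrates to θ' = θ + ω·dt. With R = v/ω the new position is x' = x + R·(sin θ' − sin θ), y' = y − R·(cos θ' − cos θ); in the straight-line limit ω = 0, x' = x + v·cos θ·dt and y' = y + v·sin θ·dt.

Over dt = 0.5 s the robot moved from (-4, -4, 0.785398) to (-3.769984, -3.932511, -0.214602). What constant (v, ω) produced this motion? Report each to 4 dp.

Δθ = -0.214602 − 0.785398 = -1.000000
ω = Δθ/dt = -1.000000/0.5 = -2.0000
R = Δx/(sin θ' − sin θ) = -0.2500
v = R·ω = -0.2500·-2.0000 = 0.5000

v = 0.5000, ω = -2.0000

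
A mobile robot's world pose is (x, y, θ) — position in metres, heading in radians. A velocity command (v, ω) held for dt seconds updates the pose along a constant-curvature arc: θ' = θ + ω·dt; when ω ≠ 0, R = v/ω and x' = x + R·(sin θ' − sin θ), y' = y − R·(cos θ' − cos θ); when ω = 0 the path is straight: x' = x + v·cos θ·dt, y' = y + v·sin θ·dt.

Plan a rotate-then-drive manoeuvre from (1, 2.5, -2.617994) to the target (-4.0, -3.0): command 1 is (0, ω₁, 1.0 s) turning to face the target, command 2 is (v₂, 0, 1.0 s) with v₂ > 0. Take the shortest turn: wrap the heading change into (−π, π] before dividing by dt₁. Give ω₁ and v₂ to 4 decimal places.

ω₁ = 0.3094, v₂ = 7.4330

heading to target = atan2(-3−2.5, -4−1) = -2.3086
Δθ = wrap(-2.3086 − -2.6180) = 0.3094; ω₁ = Δθ/dt₁ = 0.3094
distance = √((-4−1)² + (-3−2.5)²) = 7.4330; v₂ = distance/dt₂ = 7.4330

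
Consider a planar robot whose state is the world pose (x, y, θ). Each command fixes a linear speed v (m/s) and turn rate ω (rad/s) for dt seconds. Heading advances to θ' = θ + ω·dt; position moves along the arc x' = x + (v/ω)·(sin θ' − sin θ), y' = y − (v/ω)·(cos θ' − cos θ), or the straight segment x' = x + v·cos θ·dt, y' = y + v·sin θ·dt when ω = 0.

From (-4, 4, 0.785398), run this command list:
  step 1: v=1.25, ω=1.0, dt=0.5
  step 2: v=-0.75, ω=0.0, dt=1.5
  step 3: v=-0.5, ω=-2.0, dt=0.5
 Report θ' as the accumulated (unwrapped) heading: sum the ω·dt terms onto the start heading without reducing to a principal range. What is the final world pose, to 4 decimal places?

(-4.1707, 3.2830, 0.2854)

step 1: θ'=1.2854 (R=1.2500) → pose (-3.6844, 4.5320, 1.2854)
step 2: θ'=1.2854 (straight) → pose (-4.0012, 3.4525, 1.2854)
step 3: θ'=0.2854 (R=0.2500) → pose (-4.1707, 3.2830, 0.2854)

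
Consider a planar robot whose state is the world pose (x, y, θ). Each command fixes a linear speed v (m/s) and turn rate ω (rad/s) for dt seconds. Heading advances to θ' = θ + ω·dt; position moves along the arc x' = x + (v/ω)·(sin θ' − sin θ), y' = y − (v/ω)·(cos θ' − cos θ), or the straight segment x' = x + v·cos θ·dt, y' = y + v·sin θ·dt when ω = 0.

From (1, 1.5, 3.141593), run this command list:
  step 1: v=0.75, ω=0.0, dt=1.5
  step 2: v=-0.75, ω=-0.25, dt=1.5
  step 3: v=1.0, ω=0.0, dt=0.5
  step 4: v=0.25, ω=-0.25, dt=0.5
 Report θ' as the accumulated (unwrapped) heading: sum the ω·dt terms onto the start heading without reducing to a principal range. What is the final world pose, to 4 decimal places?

(0.3954, 1.5276, 2.6416)

step 1: θ'=3.1416 (straight) → pose (-0.1250, 1.5000, 3.1416)
step 2: θ'=2.7666 (R=3.0000) → pose (0.9738, 1.2915, 2.7666)
step 3: θ'=2.7666 (straight) → pose (0.5086, 1.4747, 2.7666)
step 4: θ'=2.6416 (R=-1.0000) → pose (0.3954, 1.5276, 2.6416)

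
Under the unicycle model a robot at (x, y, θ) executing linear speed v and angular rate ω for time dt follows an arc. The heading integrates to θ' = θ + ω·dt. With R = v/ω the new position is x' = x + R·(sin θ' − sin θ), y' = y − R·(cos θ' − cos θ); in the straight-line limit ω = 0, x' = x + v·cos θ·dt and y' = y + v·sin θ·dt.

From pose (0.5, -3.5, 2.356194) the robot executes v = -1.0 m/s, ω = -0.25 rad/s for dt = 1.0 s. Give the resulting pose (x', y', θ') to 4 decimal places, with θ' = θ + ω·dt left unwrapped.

θ' = 2.3562 + -0.25·1.0 = 2.1062
R = v/ω = -1.0/-0.25 = 4.0000
x' = 0.5 + 4.0000·(sin 2.1062 − sin 2.3562) = 1.1118
y' = -3.5 − 4.0000·(cos 2.1062 − cos 2.3562) = -4.2877

(1.1118, -4.2877, 2.1062)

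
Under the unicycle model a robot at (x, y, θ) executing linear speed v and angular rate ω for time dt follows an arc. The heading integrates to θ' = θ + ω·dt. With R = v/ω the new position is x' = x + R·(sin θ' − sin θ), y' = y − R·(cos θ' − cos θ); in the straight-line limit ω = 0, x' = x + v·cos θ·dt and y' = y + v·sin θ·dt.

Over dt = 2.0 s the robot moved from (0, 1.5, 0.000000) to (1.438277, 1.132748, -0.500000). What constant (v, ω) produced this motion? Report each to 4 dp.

Δθ = -0.500000 − 0.000000 = -0.500000
ω = Δθ/dt = -0.500000/2.0 = -0.2500
R = Δx/(sin θ' − sin θ) = -3.0000
v = R·ω = -3.0000·-0.2500 = 0.7500

v = 0.7500, ω = -0.2500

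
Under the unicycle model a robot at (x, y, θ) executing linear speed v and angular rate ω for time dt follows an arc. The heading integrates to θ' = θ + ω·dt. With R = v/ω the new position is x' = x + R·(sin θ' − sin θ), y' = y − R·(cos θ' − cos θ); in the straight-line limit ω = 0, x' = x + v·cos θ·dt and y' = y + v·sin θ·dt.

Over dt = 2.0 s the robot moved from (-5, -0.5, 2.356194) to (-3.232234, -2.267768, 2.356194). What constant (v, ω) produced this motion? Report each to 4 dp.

Δθ = 2.356194 − 2.356194 = 0.000000
ω = Δθ/dt = 0.000000/2.0 = 0.0000
ω = 0 → v = (Δx·cos θ + Δy·sin θ)/dt = -1.2500

v = -1.2500, ω = 0.0000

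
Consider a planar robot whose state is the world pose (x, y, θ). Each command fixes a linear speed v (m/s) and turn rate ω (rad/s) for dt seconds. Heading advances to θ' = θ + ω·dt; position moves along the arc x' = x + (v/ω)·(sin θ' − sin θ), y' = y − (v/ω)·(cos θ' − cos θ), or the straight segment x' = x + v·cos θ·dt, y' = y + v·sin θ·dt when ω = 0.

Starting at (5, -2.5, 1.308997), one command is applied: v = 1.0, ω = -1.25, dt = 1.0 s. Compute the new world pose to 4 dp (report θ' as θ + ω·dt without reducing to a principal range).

(5.7256, -1.9084, 0.0590)

θ' = 1.3090 + -1.25·1.0 = 0.0590
R = v/ω = 1.0/-1.25 = -0.8000
x' = 5 + -0.8000·(sin 0.0590 − sin 1.3090) = 5.7256
y' = -2.5 − -0.8000·(cos 0.0590 − cos 1.3090) = -1.9084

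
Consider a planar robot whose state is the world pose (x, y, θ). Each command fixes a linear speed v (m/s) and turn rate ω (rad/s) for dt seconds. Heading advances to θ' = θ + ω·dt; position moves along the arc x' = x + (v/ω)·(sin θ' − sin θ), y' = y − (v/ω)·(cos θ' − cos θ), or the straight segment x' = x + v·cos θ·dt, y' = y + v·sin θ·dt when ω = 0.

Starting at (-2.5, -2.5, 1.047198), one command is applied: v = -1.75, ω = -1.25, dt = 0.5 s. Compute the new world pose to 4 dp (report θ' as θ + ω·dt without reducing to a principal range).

(-3.1388, -3.0771, 0.4222)

θ' = 1.0472 + -1.25·0.5 = 0.4222
R = v/ω = -1.75/-1.25 = 1.4000
x' = -2.5 + 1.4000·(sin 0.4222 − sin 1.0472) = -3.1388
y' = -2.5 − 1.4000·(cos 0.4222 − cos 1.0472) = -3.0771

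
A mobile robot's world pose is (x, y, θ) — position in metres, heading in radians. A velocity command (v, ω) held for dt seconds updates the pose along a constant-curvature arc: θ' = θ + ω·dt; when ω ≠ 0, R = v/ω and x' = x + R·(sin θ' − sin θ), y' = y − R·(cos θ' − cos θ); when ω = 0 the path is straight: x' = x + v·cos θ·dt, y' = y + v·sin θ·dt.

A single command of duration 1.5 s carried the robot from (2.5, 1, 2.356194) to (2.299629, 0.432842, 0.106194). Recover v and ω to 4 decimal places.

Δθ = 0.106194 − 2.356194 = -2.250000
ω = Δθ/dt = -2.250000/1.5 = -1.5000
R = −Δy/(cos θ' − cos θ) = 0.3333
v = R·ω = 0.3333·-1.5000 = -0.5000

v = -0.5000, ω = -1.5000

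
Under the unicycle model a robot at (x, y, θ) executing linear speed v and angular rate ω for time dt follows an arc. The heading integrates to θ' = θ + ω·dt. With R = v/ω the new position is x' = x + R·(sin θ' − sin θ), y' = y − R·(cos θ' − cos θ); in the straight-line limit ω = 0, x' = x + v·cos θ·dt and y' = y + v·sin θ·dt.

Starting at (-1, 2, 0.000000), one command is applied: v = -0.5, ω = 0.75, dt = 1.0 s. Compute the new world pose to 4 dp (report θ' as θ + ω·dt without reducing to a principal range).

(-1.4544, 1.8211, 0.7500)

θ' = 0.0000 + 0.75·1.0 = 0.7500
R = v/ω = -0.5/0.75 = -0.6667
x' = -1 + -0.6667·(sin 0.7500 − sin 0.0000) = -1.4544
y' = 2 − -0.6667·(cos 0.7500 − cos 0.0000) = 1.8211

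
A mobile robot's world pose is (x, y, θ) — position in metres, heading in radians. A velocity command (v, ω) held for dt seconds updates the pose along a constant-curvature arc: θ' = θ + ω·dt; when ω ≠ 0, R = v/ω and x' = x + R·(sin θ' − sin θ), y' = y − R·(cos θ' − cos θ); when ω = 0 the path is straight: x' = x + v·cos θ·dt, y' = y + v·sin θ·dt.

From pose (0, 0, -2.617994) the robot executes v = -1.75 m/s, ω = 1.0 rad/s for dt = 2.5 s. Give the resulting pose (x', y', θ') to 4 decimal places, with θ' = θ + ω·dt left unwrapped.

(-0.6690, 3.2534, -0.1180)

θ' = -2.6180 + 1.0·2.5 = -0.1180
R = v/ω = -1.75/1.0 = -1.7500
x' = 0 + -1.7500·(sin -0.1180 − sin -2.6180) = -0.6690
y' = 0 − -1.7500·(cos -0.1180 − cos -2.6180) = 3.2534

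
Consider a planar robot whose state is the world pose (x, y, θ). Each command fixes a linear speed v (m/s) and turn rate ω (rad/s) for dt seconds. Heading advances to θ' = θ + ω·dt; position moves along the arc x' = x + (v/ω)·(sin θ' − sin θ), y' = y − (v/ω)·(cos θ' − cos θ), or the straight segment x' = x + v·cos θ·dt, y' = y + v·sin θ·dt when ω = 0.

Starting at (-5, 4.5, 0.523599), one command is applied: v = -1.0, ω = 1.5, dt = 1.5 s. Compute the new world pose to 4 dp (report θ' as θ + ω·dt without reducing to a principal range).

(-4.9065, 3.3006, 2.7736)

θ' = 0.5236 + 1.5·1.5 = 2.7736
R = v/ω = -1.0/1.5 = -0.6667
x' = -5 + -0.6667·(sin 2.7736 − sin 0.5236) = -4.9065
y' = 4.5 − -0.6667·(cos 2.7736 − cos 0.5236) = 3.3006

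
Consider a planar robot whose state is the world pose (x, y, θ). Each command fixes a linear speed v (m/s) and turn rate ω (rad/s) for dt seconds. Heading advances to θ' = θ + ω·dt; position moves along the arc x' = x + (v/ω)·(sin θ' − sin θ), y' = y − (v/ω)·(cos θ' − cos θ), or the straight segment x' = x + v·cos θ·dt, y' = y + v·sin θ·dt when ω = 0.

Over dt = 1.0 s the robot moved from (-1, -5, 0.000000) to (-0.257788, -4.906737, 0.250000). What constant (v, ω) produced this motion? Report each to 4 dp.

v = 0.7500, ω = 0.2500

Δθ = 0.250000 − 0.000000 = 0.250000
ω = Δθ/dt = 0.250000/1.0 = 0.2500
R = Δx/(sin θ' − sin θ) = 3.0000
v = R·ω = 3.0000·0.2500 = 0.7500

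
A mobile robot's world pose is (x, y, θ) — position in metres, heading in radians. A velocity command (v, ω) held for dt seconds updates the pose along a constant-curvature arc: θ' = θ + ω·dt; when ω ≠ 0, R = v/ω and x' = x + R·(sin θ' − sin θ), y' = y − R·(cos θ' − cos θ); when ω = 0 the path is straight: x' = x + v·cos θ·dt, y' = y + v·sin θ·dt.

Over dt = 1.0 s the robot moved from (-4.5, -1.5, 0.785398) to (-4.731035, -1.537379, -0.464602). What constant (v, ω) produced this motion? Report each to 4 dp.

Δθ = -0.464602 − 0.785398 = -1.250000
ω = Δθ/dt = -1.250000/1.0 = -1.2500
R = Δx/(sin θ' − sin θ) = 0.2000
v = R·ω = 0.2000·-1.2500 = -0.2500

v = -0.2500, ω = -1.2500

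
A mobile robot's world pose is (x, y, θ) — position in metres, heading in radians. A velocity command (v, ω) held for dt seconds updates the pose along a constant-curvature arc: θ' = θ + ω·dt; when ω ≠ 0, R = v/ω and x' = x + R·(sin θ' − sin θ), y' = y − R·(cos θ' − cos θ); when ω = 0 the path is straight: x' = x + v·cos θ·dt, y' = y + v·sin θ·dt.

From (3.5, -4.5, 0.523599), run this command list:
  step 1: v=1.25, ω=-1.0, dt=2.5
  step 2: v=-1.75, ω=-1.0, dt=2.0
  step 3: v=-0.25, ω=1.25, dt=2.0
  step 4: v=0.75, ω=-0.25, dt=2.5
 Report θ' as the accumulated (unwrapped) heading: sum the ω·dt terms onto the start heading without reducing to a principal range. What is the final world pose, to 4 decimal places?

(8.1268, -7.2393, -2.1014)

step 1: θ'=-1.9764 (R=-1.2500) → pose (5.2736, -6.0757, -1.9764)
step 2: θ'=-3.9764 (R=1.7500) → pose (8.1786, -5.5914, -3.9764)
step 3: θ'=-1.4764 (R=-0.2000) → pose (8.5260, -5.4383, -1.4764)
step 4: θ'=-2.1014 (R=-3.0000) → pose (8.1268, -7.2393, -2.1014)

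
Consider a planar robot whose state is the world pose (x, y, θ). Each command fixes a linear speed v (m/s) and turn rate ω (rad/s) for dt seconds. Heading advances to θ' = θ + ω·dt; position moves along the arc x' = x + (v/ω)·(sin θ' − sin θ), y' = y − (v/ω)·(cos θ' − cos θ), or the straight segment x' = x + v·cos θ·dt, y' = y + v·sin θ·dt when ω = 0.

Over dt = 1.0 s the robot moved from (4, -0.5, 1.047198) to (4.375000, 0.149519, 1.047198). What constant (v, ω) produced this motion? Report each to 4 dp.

v = 0.7500, ω = 0.0000

Δθ = 1.047198 − 1.047198 = 0.000000
ω = Δθ/dt = 0.000000/1.0 = 0.0000
ω = 0 → v = (Δx·cos θ + Δy·sin θ)/dt = 0.7500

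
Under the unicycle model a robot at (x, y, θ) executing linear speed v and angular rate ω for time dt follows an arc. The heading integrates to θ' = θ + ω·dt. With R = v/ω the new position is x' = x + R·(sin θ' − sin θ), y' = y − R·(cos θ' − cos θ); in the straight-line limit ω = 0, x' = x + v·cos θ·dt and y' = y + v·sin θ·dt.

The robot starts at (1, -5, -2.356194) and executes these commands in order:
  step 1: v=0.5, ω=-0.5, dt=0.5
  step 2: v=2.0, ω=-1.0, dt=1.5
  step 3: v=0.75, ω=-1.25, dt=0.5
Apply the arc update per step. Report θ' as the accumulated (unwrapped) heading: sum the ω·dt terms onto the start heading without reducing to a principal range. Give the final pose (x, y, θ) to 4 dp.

step 1: θ'=-2.6062 (R=-1.0000) → pose (0.8031, -5.1530, -2.6062)
step 2: θ'=-4.1062 (R=-2.0000) → pose (-1.8609, -4.5723, -4.1062)
step 3: θ'=-4.7312 (R=-0.6000) → pose (-1.9677, -4.2192, -4.7312)

(-1.9677, -4.2192, -4.7312)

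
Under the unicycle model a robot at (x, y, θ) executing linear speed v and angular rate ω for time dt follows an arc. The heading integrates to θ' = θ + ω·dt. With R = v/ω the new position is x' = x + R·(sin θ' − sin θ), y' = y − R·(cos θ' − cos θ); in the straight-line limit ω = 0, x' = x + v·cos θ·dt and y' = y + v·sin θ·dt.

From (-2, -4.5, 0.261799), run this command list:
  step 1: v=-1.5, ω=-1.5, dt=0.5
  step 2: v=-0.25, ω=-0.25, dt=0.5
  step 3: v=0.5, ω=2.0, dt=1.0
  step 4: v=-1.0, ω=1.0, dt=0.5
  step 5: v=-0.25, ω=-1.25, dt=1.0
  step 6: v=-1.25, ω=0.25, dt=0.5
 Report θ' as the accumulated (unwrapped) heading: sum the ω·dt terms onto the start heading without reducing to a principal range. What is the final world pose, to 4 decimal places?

(-2.9612, -5.3119, 0.7618)

step 1: θ'=-0.4882 (R=1.0000) → pose (-2.7279, -4.4173, -0.4882)
step 2: θ'=-0.6132 (R=1.0000) → pose (-2.8343, -4.3519, -0.6132)
step 3: θ'=1.3868 (R=0.2500) → pose (-2.4447, -4.1932, 1.3868)
step 4: θ'=1.8868 (R=-1.0000) → pose (-2.4120, -4.6869, 1.8868)
step 5: θ'=0.6368 (R=0.2000) → pose (-2.4832, -4.9099, 0.6368)
step 6: θ'=0.7618 (R=-5.0000) → pose (-2.9612, -5.3119, 0.7618)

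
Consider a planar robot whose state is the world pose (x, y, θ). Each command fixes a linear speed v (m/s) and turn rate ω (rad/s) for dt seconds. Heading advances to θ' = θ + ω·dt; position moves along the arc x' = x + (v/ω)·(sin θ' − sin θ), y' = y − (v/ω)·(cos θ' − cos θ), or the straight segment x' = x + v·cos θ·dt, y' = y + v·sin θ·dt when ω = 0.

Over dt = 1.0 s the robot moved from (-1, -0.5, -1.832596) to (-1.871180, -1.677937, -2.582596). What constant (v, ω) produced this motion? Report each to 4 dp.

v = 1.5000, ω = -0.7500

Δθ = -2.582596 − -1.832596 = -0.750000
ω = Δθ/dt = -0.750000/1.0 = -0.7500
R = −Δy/(cos θ' − cos θ) = -2.0000
v = R·ω = -2.0000·-0.7500 = 1.5000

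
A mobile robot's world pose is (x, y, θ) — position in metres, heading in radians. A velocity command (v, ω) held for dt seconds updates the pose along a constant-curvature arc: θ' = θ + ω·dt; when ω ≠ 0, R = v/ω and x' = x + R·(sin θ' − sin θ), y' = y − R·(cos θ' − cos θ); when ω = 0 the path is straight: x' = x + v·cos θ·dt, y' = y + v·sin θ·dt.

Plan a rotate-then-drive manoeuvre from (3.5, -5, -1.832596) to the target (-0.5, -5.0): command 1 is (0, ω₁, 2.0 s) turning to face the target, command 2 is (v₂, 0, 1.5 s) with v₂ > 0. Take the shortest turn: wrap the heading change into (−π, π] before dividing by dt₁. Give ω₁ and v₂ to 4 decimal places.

ω₁ = -0.6545, v₂ = 2.6667

heading to target = atan2(-5−-5, -0.5−3.5) = 3.1416
Δθ = wrap(3.1416 − -1.8326) = -1.3090; ω₁ = Δθ/dt₁ = -0.6545
distance = √((-0.5−3.5)² + (-5−-5)²) = 4.0000; v₂ = distance/dt₂ = 2.6667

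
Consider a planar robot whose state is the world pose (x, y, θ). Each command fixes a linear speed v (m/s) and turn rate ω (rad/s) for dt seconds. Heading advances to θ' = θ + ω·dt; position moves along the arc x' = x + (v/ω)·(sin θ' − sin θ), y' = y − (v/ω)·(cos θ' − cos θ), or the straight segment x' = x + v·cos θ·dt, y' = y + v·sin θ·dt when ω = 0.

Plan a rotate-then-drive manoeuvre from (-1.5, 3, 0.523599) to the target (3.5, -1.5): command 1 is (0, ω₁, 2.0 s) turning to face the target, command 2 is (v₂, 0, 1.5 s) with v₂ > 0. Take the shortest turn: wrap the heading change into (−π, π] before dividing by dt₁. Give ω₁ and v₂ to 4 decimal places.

heading to target = atan2(-1.5−3, 3.5−-1.5) = -0.7328
Δθ = wrap(-0.7328 − 0.5236) = -1.2564; ω₁ = Δθ/dt₁ = -0.6282
distance = √((3.5−-1.5)² + (-1.5−3)²) = 6.7268; v₂ = distance/dt₂ = 4.4845

ω₁ = -0.6282, v₂ = 4.4845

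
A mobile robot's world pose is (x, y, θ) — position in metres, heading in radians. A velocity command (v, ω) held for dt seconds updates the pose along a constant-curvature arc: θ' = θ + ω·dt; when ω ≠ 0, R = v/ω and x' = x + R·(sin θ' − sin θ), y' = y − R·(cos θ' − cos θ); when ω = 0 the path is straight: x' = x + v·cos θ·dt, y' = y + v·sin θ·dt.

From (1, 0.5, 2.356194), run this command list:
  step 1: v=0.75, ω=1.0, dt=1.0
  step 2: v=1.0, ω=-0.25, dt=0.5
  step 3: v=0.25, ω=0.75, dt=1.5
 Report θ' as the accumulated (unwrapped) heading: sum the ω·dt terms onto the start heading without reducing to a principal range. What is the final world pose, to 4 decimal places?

step 1: θ'=3.3562 (R=0.7500) → pose (0.3100, 0.7025, 3.3562)
step 2: θ'=3.2312 (R=-4.0000) → pose (-0.1840, 0.6268, 3.2312)
step 3: θ'=4.3562 (R=0.3333) → pose (-0.4665, 0.4110, 4.3562)

(-0.4665, 0.4110, 4.3562)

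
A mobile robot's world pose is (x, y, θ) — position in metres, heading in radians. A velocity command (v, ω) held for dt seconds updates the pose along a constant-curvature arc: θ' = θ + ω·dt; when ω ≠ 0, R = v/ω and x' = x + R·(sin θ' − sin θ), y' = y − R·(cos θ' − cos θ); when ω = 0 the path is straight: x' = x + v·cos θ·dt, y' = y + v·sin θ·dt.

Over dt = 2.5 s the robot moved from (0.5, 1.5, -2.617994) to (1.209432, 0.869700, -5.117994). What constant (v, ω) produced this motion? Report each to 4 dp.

Δθ = -5.117994 − -2.617994 = -2.500000
ω = Δθ/dt = -2.500000/2.5 = -1.0000
R = Δx/(sin θ' − sin θ) = 0.5000
v = R·ω = 0.5000·-1.0000 = -0.5000

v = -0.5000, ω = -1.0000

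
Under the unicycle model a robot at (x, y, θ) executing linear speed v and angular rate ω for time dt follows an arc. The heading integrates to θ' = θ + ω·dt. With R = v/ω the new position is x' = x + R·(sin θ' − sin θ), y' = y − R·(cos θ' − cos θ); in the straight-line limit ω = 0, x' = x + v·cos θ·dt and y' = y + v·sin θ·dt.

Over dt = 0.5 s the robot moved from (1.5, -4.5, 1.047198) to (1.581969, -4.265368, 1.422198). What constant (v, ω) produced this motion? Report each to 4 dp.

Δθ = 1.422198 − 1.047198 = 0.375000
ω = Δθ/dt = 0.375000/0.5 = 0.7500
R = −Δy/(cos θ' − cos θ) = 0.6667
v = R·ω = 0.6667·0.7500 = 0.5000

v = 0.5000, ω = 0.7500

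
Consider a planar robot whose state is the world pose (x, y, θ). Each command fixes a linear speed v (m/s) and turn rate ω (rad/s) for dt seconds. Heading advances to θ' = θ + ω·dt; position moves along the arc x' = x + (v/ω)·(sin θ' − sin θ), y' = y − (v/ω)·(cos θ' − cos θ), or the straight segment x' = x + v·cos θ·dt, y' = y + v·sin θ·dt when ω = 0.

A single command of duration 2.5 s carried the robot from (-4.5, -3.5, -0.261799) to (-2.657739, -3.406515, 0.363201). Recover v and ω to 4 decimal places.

v = 0.7500, ω = 0.2500

Δθ = 0.363201 − -0.261799 = 0.625000
ω = Δθ/dt = 0.625000/2.5 = 0.2500
R = Δx/(sin θ' − sin θ) = 3.0000
v = R·ω = 3.0000·0.2500 = 0.7500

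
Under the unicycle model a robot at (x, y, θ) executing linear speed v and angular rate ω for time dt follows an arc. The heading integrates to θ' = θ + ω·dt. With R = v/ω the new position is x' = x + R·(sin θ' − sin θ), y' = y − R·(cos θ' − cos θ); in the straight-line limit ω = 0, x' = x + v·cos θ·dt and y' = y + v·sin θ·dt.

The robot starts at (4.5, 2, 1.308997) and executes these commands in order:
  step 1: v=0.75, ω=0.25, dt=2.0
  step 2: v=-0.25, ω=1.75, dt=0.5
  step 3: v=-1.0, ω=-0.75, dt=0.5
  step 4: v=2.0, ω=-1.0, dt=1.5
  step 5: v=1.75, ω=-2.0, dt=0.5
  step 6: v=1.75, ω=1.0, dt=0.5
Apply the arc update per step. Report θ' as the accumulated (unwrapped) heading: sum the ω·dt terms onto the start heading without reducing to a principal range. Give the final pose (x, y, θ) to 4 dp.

(6.6862, 6.1236, 0.3090)

step 1: θ'=1.8090 (R=3.0000) → pose (4.5175, 3.4843, 1.8090)
step 2: θ'=2.6840 (R=-0.1429) → pose (4.5932, 3.3899, 2.6840)
step 3: θ'=2.3090 (R=1.3333) → pose (4.9904, 3.0910, 2.3090)
step 4: θ'=0.8090 (R=-2.0000) → pose (5.0226, 5.8174, 0.8090)
step 5: θ'=-0.1910 (R=-0.8750) → pose (5.8218, 6.0725, -0.1910)
step 6: θ'=0.3090 (R=1.7500) → pose (6.6862, 6.1236, 0.3090)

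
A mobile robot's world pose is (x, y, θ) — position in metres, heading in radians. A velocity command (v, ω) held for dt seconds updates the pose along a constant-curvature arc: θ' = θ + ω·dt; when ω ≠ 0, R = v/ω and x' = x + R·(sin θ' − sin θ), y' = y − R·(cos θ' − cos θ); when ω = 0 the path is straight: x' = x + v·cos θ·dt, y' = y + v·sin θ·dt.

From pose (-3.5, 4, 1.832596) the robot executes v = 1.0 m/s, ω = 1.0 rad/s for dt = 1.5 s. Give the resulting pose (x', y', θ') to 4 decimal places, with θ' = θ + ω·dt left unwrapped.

θ' = 1.8326 + 1.0·1.5 = 3.3326
R = v/ω = 1.0/1.0 = 1.0000
x' = -3.5 + 1.0000·(sin 3.3326 − sin 1.8326) = -4.6558
y' = 4 − 1.0000·(cos 3.3326 − cos 1.8326) = 4.7230

(-4.6558, 4.7230, 3.3326)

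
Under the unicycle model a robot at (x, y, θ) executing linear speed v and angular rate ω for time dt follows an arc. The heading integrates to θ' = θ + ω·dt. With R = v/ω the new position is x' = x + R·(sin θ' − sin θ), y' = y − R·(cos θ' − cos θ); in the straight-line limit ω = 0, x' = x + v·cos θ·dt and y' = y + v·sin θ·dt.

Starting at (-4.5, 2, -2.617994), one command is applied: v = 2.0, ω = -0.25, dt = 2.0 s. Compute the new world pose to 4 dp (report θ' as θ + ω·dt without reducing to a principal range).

(-8.3112, 0.9304, -3.1180)

θ' = -2.6180 + -0.25·2.0 = -3.1180
R = v/ω = 2.0/-0.25 = -8.0000
x' = -4.5 + -8.0000·(sin -3.1180 − sin -2.6180) = -8.3112
y' = 2 − -8.0000·(cos -3.1180 − cos -2.6180) = 0.9304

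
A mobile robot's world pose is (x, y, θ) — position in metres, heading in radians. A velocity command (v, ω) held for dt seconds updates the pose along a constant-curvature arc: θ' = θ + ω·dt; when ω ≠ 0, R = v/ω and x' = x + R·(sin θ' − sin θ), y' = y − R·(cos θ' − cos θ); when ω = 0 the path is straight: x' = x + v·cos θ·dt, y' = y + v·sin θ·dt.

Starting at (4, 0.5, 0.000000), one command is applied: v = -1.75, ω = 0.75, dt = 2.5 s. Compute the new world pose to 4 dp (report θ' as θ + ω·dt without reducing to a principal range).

(1.7738, -2.5322, 1.8750)

θ' = 0.0000 + 0.75·2.5 = 1.8750
R = v/ω = -1.75/0.75 = -2.3333
x' = 4 + -2.3333·(sin 1.8750 − sin 0.0000) = 1.7738
y' = 0.5 − -2.3333·(cos 1.8750 − cos 0.0000) = -2.5322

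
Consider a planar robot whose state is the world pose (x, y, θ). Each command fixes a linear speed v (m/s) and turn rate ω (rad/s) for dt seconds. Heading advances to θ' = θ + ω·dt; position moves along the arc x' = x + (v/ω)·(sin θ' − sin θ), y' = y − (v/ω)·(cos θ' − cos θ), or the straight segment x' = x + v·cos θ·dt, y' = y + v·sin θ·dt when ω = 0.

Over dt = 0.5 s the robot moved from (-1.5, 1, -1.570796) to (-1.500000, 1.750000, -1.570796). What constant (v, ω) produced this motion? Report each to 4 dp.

v = -1.5000, ω = 0.0000

Δθ = -1.570796 − -1.570796 = 0.000000
ω = Δθ/dt = 0.000000/0.5 = 0.0000
ω = 0 → v = (Δx·cos θ + Δy·sin θ)/dt = -1.5000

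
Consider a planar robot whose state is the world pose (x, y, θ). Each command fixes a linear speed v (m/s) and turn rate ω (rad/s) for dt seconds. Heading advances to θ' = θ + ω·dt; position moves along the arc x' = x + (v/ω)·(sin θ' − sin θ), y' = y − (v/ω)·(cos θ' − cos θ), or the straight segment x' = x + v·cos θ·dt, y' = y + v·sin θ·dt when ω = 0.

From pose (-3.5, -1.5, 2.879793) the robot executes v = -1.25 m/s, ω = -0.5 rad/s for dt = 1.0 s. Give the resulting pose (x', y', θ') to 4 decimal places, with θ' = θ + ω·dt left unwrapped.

θ' = 2.8798 + -0.5·1.0 = 2.3798
R = v/ω = -1.25/-0.5 = 2.5000
x' = -3.5 + 2.5000·(sin 2.3798 − sin 2.8798) = -2.4215
y' = -1.5 − 2.5000·(cos 2.3798 − cos 2.8798) = -2.1058

(-2.4215, -2.1058, 2.3798)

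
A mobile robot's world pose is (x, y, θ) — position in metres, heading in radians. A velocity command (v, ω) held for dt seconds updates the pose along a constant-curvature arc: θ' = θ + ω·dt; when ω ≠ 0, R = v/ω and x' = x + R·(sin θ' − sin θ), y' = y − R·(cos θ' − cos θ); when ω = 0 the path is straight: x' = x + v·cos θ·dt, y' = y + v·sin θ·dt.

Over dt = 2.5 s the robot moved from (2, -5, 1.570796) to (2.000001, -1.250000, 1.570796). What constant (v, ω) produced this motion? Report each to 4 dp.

v = 1.5000, ω = 0.0000

Δθ = 1.570796 − 1.570796 = 0.000000
ω = Δθ/dt = 0.000000/2.5 = 0.0000
ω = 0 → v = (Δx·cos θ + Δy·sin θ)/dt = 1.5000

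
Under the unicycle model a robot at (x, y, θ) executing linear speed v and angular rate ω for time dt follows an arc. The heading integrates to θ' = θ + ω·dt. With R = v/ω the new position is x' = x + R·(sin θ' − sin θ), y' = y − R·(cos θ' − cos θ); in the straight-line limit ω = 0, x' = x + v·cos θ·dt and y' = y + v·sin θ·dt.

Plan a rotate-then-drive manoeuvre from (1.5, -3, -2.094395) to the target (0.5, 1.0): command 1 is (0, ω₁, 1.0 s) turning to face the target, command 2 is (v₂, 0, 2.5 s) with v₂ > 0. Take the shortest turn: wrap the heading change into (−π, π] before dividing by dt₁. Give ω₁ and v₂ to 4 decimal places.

heading to target = atan2(1−-3, 0.5−1.5) = 1.8158
Δθ = wrap(1.8158 − -2.0944) = -2.3730; ω₁ = Δθ/dt₁ = -2.3730
distance = √((0.5−1.5)² + (1−-3)²) = 4.1231; v₂ = distance/dt₂ = 1.6492

ω₁ = -2.3730, v₂ = 1.6492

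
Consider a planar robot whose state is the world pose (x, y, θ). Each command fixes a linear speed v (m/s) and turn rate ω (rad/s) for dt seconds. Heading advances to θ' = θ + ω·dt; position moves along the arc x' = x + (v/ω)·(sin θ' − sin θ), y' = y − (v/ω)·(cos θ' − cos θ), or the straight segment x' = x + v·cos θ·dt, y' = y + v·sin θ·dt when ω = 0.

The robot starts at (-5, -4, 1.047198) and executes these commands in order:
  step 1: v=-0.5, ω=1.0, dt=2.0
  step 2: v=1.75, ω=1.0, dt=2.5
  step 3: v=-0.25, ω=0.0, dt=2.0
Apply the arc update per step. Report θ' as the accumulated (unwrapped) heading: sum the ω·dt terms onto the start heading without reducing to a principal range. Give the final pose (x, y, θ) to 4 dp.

(-6.3245, -7.4514, 5.5472)

step 1: θ'=3.0472 (R=-0.5000) → pose (-4.6141, -4.7478, 3.0472)
step 2: θ'=5.5472 (R=1.7500) → pose (-5.9539, -7.7870, 5.5472)
step 3: θ'=5.5472 (straight) → pose (-6.3245, -7.4514, 5.5472)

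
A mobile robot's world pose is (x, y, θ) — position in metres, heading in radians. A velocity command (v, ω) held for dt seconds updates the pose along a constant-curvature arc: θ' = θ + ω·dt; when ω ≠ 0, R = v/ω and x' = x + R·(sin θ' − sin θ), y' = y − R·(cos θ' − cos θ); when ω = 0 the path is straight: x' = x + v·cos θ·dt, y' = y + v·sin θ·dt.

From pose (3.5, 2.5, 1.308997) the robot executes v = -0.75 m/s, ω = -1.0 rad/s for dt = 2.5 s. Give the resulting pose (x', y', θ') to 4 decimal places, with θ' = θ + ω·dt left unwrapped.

θ' = 1.3090 + -1.0·2.5 = -1.1910
R = v/ω = -0.75/-1.0 = 0.7500
x' = 3.5 + 0.7500·(sin -1.1910 − sin 1.3090) = 2.0790
y' = 2.5 − 0.7500·(cos -1.1910 − cos 1.3090) = 2.4161

(2.0790, 2.4161, -1.1910)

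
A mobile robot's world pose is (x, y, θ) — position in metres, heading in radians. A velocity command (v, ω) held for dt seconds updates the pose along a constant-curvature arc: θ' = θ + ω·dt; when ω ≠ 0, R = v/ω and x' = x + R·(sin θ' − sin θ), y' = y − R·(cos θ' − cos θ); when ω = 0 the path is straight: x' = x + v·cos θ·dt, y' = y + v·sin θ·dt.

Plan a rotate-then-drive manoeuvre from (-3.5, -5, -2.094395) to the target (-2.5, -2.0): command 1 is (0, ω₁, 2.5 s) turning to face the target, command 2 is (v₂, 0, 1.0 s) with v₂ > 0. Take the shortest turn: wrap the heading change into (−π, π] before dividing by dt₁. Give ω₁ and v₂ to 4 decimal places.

ω₁ = -1.1759, v₂ = 3.1623

heading to target = atan2(-2−-5, -2.5−-3.5) = 1.2490
Δθ = wrap(1.2490 − -2.0944) = -2.9397; ω₁ = Δθ/dt₁ = -1.1759
distance = √((-2.5−-3.5)² + (-2−-5)²) = 3.1623; v₂ = distance/dt₂ = 3.1623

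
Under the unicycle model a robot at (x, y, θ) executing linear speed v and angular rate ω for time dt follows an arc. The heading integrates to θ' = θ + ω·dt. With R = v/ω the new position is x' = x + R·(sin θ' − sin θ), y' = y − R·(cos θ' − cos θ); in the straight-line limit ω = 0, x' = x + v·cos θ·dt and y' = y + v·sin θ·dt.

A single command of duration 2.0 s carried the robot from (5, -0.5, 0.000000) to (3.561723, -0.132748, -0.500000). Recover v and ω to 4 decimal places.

v = -0.7500, ω = -0.2500

Δθ = -0.500000 − 0.000000 = -0.500000
ω = Δθ/dt = -0.500000/2.0 = -0.2500
R = Δx/(sin θ' − sin θ) = 3.0000
v = R·ω = 3.0000·-0.2500 = -0.7500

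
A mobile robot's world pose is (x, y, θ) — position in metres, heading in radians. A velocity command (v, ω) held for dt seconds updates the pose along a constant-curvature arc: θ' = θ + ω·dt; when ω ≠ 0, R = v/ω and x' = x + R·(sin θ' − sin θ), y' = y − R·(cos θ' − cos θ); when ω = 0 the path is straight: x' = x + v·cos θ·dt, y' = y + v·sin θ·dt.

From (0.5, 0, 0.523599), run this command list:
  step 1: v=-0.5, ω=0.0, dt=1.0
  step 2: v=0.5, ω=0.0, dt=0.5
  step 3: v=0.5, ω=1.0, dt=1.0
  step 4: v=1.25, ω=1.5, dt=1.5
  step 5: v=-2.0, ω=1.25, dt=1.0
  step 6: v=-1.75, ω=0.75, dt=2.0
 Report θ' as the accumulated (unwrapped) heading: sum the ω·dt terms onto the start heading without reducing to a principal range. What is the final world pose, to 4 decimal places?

step 1: θ'=0.5236 (straight) → pose (0.0670, -0.2500, 0.5236)
step 2: θ'=0.5236 (straight) → pose (0.2835, -0.1250, 0.5236)
step 3: θ'=1.5236 (R=0.5000) → pose (0.5329, 0.2844, 1.5236)
step 4: θ'=3.7736 (R=0.8333) → pose (-0.7918, 0.9961, 3.7736)
step 5: θ'=5.0236 (R=-1.6000) → pose (-0.2139, 2.7770, 5.0236)
step 6: θ'=6.5236 (R=-2.3333) → pose (-2.9907, 4.3287, 6.5236)

(-2.9907, 4.3287, 6.5236)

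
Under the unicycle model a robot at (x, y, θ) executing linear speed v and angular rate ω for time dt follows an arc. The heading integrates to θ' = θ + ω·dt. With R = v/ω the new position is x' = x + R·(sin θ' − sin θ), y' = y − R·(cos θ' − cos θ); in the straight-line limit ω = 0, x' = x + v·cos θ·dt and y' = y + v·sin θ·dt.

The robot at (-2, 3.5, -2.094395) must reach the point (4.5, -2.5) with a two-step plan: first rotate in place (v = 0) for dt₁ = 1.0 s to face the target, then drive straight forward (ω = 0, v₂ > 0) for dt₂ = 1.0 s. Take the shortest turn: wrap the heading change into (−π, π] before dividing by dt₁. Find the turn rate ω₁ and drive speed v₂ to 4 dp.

heading to target = atan2(-2.5−3.5, 4.5−-2) = -0.7454
Δθ = wrap(-0.7454 − -2.0944) = 1.3490; ω₁ = Δθ/dt₁ = 1.3490
distance = √((4.5−-2)² + (-2.5−3.5)²) = 8.8459; v₂ = distance/dt₂ = 8.8459

ω₁ = 1.3490, v₂ = 8.8459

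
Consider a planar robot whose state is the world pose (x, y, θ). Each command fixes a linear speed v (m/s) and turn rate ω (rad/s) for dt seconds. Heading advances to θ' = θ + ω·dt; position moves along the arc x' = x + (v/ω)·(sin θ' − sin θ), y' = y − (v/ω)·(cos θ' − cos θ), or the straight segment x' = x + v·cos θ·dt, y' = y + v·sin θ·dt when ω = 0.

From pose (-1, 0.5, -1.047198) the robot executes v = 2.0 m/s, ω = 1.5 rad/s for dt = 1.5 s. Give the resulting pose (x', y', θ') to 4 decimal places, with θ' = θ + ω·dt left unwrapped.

θ' = -1.0472 + 1.5·1.5 = 1.2028
R = v/ω = 2.0/1.5 = 1.3333
x' = -1 + 1.3333·(sin 1.2028 − sin -1.0472) = 1.3988
y' = 0.5 − 1.3333·(cos 1.2028 − cos -1.0472) = 0.6870

(1.3988, 0.6870, 1.2028)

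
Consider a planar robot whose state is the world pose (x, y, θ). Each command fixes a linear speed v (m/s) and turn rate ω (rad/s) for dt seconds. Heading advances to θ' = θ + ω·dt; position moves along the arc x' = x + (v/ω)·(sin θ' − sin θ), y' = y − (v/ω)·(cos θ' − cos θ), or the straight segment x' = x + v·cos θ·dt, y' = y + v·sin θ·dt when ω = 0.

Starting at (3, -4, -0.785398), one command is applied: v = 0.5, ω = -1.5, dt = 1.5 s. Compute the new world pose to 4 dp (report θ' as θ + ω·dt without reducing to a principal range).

θ' = -0.7854 + -1.5·1.5 = -3.0354
R = v/ω = 0.5/-1.5 = -0.3333
x' = 3 + -0.3333·(sin -3.0354 − sin -0.7854) = 2.7996
y' = -4 − -0.3333·(cos -3.0354 − cos -0.7854) = -4.5672

(2.7996, -4.5672, -3.0354)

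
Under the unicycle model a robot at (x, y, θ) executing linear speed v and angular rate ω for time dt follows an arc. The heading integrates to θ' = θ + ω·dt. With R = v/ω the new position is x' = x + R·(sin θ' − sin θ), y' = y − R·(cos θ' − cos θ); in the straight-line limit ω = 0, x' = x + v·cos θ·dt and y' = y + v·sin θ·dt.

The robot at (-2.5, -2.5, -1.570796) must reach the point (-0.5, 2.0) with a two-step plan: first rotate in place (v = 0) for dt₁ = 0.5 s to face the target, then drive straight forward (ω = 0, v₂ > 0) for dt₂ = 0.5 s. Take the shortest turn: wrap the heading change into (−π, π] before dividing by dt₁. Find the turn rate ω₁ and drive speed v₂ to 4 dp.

heading to target = atan2(2−-2.5, -0.5−-2.5) = 1.1526
Δθ = wrap(1.1526 − -1.5708) = 2.7234; ω₁ = Δθ/dt₁ = 5.4467
distance = √((-0.5−-2.5)² + (2−-2.5)²) = 4.9244; v₂ = distance/dt₂ = 9.8489

ω₁ = 5.4467, v₂ = 9.8489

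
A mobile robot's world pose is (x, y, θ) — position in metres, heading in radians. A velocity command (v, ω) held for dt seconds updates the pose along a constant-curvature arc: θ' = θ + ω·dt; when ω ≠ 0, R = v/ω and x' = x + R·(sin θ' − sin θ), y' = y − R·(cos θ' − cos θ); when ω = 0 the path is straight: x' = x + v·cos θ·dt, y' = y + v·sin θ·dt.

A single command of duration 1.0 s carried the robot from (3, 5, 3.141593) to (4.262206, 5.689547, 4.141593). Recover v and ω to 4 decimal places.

Δθ = 4.141593 − 3.141593 = 1.000000
ω = Δθ/dt = 1.000000/1.0 = 1.0000
R = Δx/(sin θ' − sin θ) = -1.5000
v = R·ω = -1.5000·1.0000 = -1.5000

v = -1.5000, ω = 1.0000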